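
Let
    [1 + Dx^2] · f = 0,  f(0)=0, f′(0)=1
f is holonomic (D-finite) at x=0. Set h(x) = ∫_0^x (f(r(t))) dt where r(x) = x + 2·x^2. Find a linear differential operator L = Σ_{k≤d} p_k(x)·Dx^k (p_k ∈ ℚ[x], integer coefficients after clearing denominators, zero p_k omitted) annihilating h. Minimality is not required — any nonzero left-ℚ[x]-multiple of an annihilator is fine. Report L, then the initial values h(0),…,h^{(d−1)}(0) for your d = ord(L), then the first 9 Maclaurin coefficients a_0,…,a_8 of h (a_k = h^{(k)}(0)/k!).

L = (1 + 12·x + 48·x^2 + 64·x^3)·Dx - 4·Dx^2 + (1 + 4·x)·Dx^3  (order 3).
h: a_k = 0, 0, 1/2, 2/3, -1/24, -1/5, -239/720, -5/28, 1679/40320, …
ICs: h(0) = 0, h′(0) = 0, h′′(0) = 1.

f: a_k = 0, 1, 0, -1/6, 0, 1/120, 0, -1/5040, 0, …
h₀=f(r): pull back L_f along r ⇒ L₀.
∫: right-multiply L₀ by Dx.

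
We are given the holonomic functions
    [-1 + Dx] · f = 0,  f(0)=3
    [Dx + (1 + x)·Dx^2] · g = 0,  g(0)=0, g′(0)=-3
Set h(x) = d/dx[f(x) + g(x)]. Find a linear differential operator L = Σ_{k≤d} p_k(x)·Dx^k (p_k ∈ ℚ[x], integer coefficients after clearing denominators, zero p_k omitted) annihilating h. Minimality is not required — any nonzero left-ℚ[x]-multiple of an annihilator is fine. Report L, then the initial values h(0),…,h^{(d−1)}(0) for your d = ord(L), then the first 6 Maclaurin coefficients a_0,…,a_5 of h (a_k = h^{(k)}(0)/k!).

L = (-3 - x) + (1 - 2·x - x^2)·Dx + (2 + 3·x + x^2)·Dx^2  (order 2).
h: a_k = 0, 6, -3/2, 7/2, -23/8, 121/40, …
ICs: h(0) = 0, h′(0) = 6.

f: a_k = 3, 3, 3/2, 1/2, 1/8, 1/40, …
g: a_k = 0, -3, 3/2, -1, 3/4, -3/5, …
f+g: L₀ = lclm(L_f,L_g), ord ≤ 1+2.
h=h₀': d/dx-closure on L₀ ⇒ L.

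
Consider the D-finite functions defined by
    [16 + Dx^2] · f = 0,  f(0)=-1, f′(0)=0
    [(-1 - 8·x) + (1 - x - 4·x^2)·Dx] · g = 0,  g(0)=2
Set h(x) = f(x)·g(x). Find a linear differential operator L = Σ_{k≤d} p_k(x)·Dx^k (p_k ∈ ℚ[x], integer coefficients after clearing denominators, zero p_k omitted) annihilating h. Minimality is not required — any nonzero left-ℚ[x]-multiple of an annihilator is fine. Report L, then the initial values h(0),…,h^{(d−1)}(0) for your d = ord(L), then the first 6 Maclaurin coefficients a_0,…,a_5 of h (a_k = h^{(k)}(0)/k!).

f: a_k = -1, 0, 8, 0, -32/3, 0, …
g: a_k = 2, 2, 10, 18, 58, 130, …
Sym-product of L_f,L_g gives L₀ (≤ ord 2).
L = (-8 + 16·x + 64·x^2) + (2 + 16·x)·Dx + (-1 + x + 4·x^2)·Dx^2  (order 2).
h: a_k = -2, -2, 6, -2, 2/3, -22/3, …
ICs: h(0) = -2, h′(0) = -2.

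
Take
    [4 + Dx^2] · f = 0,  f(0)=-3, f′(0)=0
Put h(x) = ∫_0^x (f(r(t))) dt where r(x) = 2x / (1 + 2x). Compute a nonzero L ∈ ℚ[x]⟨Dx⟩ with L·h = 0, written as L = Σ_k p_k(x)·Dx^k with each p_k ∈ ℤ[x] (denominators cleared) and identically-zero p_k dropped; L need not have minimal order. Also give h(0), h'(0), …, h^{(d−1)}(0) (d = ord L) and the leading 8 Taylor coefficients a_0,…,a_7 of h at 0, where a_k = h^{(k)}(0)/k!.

f: a_k = -3, 0, 6, 0, -2, 0, 4/15, 0, …
f∘r: x↦r, Dx↦Dx/r' in L_f ⇒ L₀.
h=∫₀ˣh₀: take L = L₀·Dx.
L = 16·Dx + (4 + 24·x + 48·x^2 + 32·x^3)·Dx^2 + (1 + 8·x + 24·x^2 + 32·x^3 + 16·x^4)·Dx^3  (order 3).
h: a_k = 0, -3, 0, 8, -24, 256/5, -256/3, 1408/15, …
ICs: h(0) = 0, h′(0) = -3, h′′(0) = 0.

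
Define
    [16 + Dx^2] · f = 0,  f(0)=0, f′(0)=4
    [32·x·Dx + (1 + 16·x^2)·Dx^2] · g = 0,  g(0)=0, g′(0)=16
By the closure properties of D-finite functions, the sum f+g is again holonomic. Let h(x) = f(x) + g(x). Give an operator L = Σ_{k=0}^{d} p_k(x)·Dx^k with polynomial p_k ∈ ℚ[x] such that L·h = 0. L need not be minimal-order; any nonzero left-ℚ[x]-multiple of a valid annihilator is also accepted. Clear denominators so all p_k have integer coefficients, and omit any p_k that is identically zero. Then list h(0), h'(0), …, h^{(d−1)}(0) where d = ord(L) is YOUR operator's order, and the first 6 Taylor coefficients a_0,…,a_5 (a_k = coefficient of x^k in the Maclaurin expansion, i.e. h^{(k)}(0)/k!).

f: a_k = 0, 4, 0, -32/3, 0, 128/15, …
g: a_k = 0, 16, 0, -256/3, 0, 4096/5, …
L₀ := lclm(L_f,L_g); ord L₀ ≤ 2+2.
L = (-5632·x + 114688·x^3 + 131072·x^5)·Dx + (-16 + 1792·x^2 + 36864·x^4 + 65536·x^6)·Dx^2 + (-352·x + 7168·x^3 + 8192·x^5)·Dx^3 + (-1 + 112·x^2 + 2304·x^4 + 4096·x^6)·Dx^4  (order 4).
h: a_k = 0, 20, 0, -96, 0, 12416/15, …
ICs: h(0) = 0, h′(0) = 20, h′′(0) = 0, h′′′(0) = -576.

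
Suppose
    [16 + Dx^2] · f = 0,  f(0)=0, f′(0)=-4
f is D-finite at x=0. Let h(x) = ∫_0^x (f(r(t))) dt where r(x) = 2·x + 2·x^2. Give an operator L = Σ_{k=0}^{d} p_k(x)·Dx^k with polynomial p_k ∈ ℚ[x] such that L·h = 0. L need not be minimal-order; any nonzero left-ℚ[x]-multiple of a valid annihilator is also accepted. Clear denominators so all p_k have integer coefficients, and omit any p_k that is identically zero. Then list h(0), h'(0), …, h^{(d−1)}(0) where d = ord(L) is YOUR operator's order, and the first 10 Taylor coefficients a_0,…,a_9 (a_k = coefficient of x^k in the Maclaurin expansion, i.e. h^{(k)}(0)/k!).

f: a_k = 0, -4, 0, 32/3, 0, -128/15, 0, 1024/315, 0, -2048/2835, …
Substitute x→r, Dx→(1/r')Dx; clear ⇒ L₀.
∫: right-multiply L₀ by Dx.
L = (64 + 384·x + 768·x^2 + 512·x^3)·Dx - 2·Dx^2 + (1 + 2·x)·Dx^3  (order 3).
h: a_k = 0, 0, -4, -8/3, 64/3, 256/5, -128/45, -1280/7, -91136/315, 8192/405, …
ICs: h(0) = 0, h′(0) = 0, h′′(0) = -8.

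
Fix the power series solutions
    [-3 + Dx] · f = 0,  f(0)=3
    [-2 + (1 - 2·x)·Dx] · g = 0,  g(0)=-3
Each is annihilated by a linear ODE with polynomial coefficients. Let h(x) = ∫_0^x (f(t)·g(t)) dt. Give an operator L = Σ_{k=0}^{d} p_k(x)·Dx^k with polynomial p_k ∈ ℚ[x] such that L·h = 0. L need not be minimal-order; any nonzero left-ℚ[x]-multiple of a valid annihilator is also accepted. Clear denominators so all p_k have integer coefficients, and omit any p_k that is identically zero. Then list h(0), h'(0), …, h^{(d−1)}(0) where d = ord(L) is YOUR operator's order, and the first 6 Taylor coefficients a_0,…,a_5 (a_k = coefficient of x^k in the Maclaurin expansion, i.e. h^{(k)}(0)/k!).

L = (5 - 6·x)·Dx + (-1 + 2·x)·Dx^2  (order 2).
h: a_k = 0, -9, -45/2, -87/2, -603/8, -5067/40, …
ICs: h(0) = 0, h′(0) = -9.

f: a_k = 3, 9, 27/2, 27/2, 81/8, 243/40, …
g: a_k = -3, -6, -12, -24, -48, -96, …
Product ⇒ symmetric product L₀, ord ≤ 1.
Integrate: L := L₀·Dx.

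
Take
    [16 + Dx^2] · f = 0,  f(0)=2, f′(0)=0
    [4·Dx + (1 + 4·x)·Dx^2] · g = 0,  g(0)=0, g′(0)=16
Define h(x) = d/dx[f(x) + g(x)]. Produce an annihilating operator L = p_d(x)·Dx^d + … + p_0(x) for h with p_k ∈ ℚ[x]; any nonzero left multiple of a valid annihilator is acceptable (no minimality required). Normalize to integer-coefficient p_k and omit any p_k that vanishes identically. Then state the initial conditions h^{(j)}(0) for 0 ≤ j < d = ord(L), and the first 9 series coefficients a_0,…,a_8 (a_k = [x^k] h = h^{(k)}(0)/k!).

f: a_k = 2, 0, -16, 0, 64/3, 0, -512/45, 0, 1024/315, …
g: a_k = 0, 16, -32, 256/3, -256, 4096/5, -8192/3, 65536/7, -32768, …
Weyl lclm of L_f,L_g ⇒ L₀ (ord ≤ 4).
Derive L from L₀ (diff closure).
L = (448 + 512·x + 1024·x^2) + (48 + 320·x + 768·x^2 + 1024·x^3)·Dx + (28 + 32·x + 64·x^2)·Dx^2 + (3 + 20·x + 48·x^2 + 64·x^3)·Dx^3  (order 3).
h: a_k = 16, -96, 256, -2816/3, 4096, -246784/15, 65536, -82567168/315, 1048576, …
ICs: h(0) = 16, h′(0) = -96, h′′(0) = 512.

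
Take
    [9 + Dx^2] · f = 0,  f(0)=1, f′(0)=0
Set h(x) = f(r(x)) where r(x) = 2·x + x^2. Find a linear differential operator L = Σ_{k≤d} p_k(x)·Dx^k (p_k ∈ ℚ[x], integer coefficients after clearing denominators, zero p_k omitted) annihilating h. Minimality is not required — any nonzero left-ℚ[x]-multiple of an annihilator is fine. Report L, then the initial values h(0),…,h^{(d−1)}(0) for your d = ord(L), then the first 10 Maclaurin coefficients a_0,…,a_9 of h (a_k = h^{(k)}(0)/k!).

L = (36 + 108·x + 108·x^2 + 36·x^3) - Dx + (1 + x)·Dx^2  (order 2).
h: a_k = 1, 0, -18, -18, 99/2, 108, 81/5, -837/5, -55431/280, 162/35, …
ICs: h(0) = 1, h′(0) = 0.

f: a_k = 1, 0, -9/2, 0, 27/8, 0, -81/80, 0, 729/4480, 0, …
Substitute x→r, Dx→(1/r')Dx; clear ⇒ L₀.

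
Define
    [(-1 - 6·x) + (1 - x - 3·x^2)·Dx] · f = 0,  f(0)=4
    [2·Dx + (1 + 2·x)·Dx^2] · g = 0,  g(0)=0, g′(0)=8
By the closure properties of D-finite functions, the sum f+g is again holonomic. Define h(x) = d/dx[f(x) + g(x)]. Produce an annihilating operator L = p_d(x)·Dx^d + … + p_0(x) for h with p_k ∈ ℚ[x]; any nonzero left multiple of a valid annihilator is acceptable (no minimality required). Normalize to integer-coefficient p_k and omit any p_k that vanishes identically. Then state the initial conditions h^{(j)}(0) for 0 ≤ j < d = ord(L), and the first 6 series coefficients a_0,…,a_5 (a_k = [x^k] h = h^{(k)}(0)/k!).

L = (74 + 412·x + 948·x^2 + 864·x^3 + 648·x^4) + (17 + 212·x + 890·x^2 + 1644·x^3 + 1764·x^4 + 1080·x^5)·Dx + (-5 - 27·x - 33·x^2 + 68·x^3 + 276·x^4 + 396·x^5 + 216·x^6)·Dx^2  (order 2).
h: a_k = 12, 16, 116, 240, 928, 2072, …
ICs: h(0) = 12, h′(0) = 16.

f: a_k = 4, 4, 16, 28, 76, 160, …
g: a_k = 0, 8, -8, 32/3, -16, 128/5, …
h₀=f+g: left-lcm gives L₀, ord ≤ 3.
Derive L from L₀ (diff closure).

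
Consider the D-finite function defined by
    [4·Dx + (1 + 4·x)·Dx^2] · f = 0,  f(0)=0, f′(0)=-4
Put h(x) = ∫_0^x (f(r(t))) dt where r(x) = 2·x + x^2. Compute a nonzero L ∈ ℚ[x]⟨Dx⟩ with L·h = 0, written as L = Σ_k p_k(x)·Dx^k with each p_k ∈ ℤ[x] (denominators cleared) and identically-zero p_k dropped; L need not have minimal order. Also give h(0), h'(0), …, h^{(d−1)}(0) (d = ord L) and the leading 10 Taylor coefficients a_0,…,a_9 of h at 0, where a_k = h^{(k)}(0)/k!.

f: a_k = 0, -4, 8, -64/3, 64, -1024/5, 2048/3, -16384/7, 8192, -262144/9, …
Change of var in L_f (x↦r) gives L₀.
Integrate: L := L₀·Dx.
L = (7 + 8·x + 4·x^2)·Dx^2 + (1 + 9·x + 12·x^2 + 4·x^3)·Dx^3  (order 3).
h: a_k = 0, 0, -4, 28/3, -104/3, 776/5, -11584/15, 12352/3, -161344/7, 1204288/9, …
ICs: h(0) = 0, h′(0) = 0, h′′(0) = -8.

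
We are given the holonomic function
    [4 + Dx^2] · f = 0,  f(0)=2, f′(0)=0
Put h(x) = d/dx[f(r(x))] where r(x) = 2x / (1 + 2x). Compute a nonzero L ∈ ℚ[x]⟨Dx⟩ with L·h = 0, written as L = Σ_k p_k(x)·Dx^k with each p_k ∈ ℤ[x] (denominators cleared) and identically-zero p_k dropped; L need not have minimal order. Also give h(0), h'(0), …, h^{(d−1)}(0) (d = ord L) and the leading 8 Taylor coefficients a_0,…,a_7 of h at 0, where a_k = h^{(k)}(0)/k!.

L = (40 + 96·x + 96·x^2) + (12 + 72·x + 144·x^2 + 96·x^3)·Dx + (1 + 8·x + 24·x^2 + 32·x^3 + 16·x^4)·Dx^2  (order 2).
h: a_k = 0, -32, 192, -2048/3, 5120/3, -39424/15, -7168/5, 9641984/315, …
ICs: h(0) = 0, h′(0) = -32.

f: a_k = 2, 0, -4, 0, 4/3, 0, -8/45, 0, …
Substitute x→r, Dx→(1/r')Dx; clear ⇒ L₀.
Derive L from L₀ (diff closure).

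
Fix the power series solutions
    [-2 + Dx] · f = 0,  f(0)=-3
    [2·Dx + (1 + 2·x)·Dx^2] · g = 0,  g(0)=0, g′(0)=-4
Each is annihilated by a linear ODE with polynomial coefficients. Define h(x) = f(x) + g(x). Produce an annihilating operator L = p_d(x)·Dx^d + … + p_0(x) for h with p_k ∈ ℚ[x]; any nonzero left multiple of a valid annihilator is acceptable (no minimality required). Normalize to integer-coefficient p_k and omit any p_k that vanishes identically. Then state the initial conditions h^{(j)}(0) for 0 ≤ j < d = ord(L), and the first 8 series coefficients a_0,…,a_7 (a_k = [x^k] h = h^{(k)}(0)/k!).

L = (-6 - 4·x)·Dx + (1 - 4·x - 4·x^2)·Dx^2 + (1 + 3·x + 2·x^2)·Dx^3  (order 3).
h: a_k = -3, -10, -2, -28/3, 6, -68/5, 316/15, -3848/105, …
ICs: h(0) = -3, h′(0) = -10, h′′(0) = -4.

f: a_k = -3, -6, -6, -4, -2, -4/5, -4/15, -8/105, …
g: a_k = 0, -4, 4, -16/3, 8, -64/5, 64/3, -256/7, …
h₀=f+g: left-lcm gives L₀, ord ≤ 3.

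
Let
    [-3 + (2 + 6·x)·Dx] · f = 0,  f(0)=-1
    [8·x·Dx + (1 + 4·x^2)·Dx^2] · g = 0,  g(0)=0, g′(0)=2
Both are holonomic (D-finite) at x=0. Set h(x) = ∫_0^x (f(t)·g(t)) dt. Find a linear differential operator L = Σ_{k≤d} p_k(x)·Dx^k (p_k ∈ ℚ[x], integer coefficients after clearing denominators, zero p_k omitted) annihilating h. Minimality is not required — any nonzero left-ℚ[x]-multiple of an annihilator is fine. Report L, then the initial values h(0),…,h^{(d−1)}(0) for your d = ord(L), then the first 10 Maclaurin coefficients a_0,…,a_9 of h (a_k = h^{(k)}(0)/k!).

L = (27 - 48·x - 36·x^2)·Dx + (-12 - 4·x + 144·x^2 + 144·x^3)·Dx^2 + (4 + 24·x + 52·x^2 + 96·x^3 + 144·x^4)·Dx^3  (order 3).
h: a_k = 0, 0, -1, -1, 59/48, 1/8, -983/1920, -11769/4480, 841319/143360, -431659/107520, …
ICs: h(0) = 0, h′(0) = 0, h′′(0) = -2.

f: a_k = -1, -3/2, 9/8, -27/16, 405/128, -1701/256, 15309/1024, -72171/2048, 2814669/32768, -14073345/65536, …
g: a_k = 0, 2, 0, -8/3, 0, 32/5, 0, -128/7, 0, 512/9, …
Product ⇒ symmetric product L₀, ord ≤ 2.
∫: right-multiply L₀ by Dx.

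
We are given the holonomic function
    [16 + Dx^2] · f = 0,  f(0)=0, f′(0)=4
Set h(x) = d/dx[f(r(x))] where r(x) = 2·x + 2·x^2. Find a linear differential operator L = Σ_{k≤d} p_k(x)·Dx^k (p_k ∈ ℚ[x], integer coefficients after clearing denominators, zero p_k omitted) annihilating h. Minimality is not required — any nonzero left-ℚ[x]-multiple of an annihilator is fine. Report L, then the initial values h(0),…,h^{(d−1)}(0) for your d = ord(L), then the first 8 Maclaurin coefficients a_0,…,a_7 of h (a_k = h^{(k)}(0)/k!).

f: a_k = 0, 4, 0, -32/3, 0, 128/15, 0, -1024/315, …
Change of var in L_f (x↦r) gives L₀.
Derive L from L₀ (diff closure).
L = (76 + 512·x + 1536·x^2 + 2048·x^3 + 1024·x^4) + (-6 - 12·x)·Dx + (1 + 4·x + 4·x^2)·Dx^2  (order 2).
h: a_k = 8, 16, -256, -1024, 256/3, 7680, 729088/45, -65536/45, …
ICs: h(0) = 8, h′(0) = 16.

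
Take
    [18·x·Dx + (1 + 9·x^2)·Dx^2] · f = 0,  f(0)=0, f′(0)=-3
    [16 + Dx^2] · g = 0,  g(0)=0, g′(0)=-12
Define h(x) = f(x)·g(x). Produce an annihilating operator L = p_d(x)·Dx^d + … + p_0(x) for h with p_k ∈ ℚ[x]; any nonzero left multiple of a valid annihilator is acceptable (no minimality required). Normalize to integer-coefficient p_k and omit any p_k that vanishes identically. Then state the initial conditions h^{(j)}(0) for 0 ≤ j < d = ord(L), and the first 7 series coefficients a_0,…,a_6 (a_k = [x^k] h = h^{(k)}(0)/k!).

L = (20800 + 494784·x^2 + 2923776·x^4 + 11943936·x^6 + 26873856·x^8) + (19584·x + 342144·x^3 + 2239488·x^5 + 6718464·x^7)·Dx + (1700 + 42732·x^2 + 318816·x^4 + 1492992·x^6 + 3359232·x^8)·Dx^2 + (1224·x + 21384·x^3 + 139968·x^5 + 419904·x^7)·Dx^3 + (25 + 738·x^2 + 8505·x^4 + 46656·x^6 + 104976·x^8)·Dx^4  (order 4).
h: a_k = 0, 0, 36, 0, -204, 0, 948, …
ICs: h(0) = 0, h′(0) = 0, h′′(0) = 72, h′′′(0) = 0.

f: a_k = 0, -3, 0, 9, 0, -243/5, 0, …
g: a_k = 0, -12, 0, 32, 0, -128/5, 0, …
L₀ := L_f ⊗_s L_g (sym. prod.), ord ≤ 4.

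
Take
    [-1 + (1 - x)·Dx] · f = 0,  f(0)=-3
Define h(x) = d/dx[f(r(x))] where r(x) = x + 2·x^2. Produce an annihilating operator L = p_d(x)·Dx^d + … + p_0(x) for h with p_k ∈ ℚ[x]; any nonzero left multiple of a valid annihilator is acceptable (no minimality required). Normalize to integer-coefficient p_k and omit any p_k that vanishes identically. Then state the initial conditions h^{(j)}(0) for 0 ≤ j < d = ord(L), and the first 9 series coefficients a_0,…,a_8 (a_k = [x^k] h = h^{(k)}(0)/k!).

L = (6 + 12·x + 24·x^2) + (-1 - 3·x + 6·x^2 + 8·x^3)·Dx  (order 1).
h: a_k = -3, -18, -45, -132, -315, -774, -1785, -4104, -9207, …
ICs: h(0) = -3.

f: a_k = -3, -3, -3, -3, -3, -3, -3, -3, -3, …
Substitute x→r, Dx→(1/r')Dx; clear ⇒ L₀.
Derive L from L₀ (diff closure).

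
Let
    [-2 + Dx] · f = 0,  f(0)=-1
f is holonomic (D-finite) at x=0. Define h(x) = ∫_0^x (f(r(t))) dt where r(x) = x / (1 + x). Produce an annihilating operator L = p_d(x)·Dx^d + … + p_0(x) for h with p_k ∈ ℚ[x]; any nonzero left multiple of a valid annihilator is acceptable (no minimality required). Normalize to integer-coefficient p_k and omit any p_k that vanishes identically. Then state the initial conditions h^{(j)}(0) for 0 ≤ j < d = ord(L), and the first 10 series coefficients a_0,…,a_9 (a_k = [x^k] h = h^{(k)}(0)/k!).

L = -2·Dx + (1 + 2·x + x^2)·Dx^2  (order 2).
h: a_k = 0, -1, -1, 0, 1/6, -2/15, 1/15, -4/315, -5/252, 32/945, …
ICs: h(0) = 0, h′(0) = -1.

f: a_k = -1, -2, -2, -4/3, -2/3, -4/15, -4/45, -8/315, -2/315, -4/2835, …
Substitute x→r, Dx→(1/r')Dx; clear ⇒ L₀.
h=∫₀ˣh₀: take L = L₀·Dx.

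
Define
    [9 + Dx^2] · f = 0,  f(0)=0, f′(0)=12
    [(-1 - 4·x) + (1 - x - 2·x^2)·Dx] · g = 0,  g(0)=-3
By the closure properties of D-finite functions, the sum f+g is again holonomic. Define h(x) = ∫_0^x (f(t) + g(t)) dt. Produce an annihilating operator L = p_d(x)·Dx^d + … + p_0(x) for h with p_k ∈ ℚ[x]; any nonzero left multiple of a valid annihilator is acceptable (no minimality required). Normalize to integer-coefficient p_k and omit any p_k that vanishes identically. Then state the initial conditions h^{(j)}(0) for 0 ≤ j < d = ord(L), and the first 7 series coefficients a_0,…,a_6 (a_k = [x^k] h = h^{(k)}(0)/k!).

f: a_k = 0, 12, 0, -18, 0, 81/10, 0, …
g: a_k = -3, -3, -9, -15, -33, -63, -129, …
f+g: L₀ = lclm(L_f,L_g), ord ≤ 2+1.
∫: right-multiply L₀ by Dx.
L = (-117 - 486·x - 135·x^2 - 360·x^3 - 540·x^4 - 432·x^5)·Dx + (45 - 63·x - 81·x^2 + 153·x^3 + 18·x^4 - 324·x^5 - 216·x^6)·Dx^2 + (-13 - 54·x - 15·x^2 - 40·x^3 - 60·x^4 - 48·x^5)·Dx^3 + (5 - 7·x - 9·x^2 + 17·x^3 + 2·x^4 - 36·x^5 - 24·x^6)·Dx^4  (order 4).
h: a_k = 0, -3, 9/2, -3, -33/4, -33/5, -183/20, …
ICs: h(0) = 0, h′(0) = -3, h′′(0) = 9, h′′′(0) = -18.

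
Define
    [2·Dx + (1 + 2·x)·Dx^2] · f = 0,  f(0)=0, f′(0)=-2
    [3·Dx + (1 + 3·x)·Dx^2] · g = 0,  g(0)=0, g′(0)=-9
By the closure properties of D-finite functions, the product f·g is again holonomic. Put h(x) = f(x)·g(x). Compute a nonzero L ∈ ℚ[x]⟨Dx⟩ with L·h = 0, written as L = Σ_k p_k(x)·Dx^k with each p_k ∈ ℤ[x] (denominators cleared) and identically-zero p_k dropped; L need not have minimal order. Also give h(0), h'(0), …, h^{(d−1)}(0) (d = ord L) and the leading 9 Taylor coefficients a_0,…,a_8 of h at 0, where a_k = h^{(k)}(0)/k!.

f: a_k = 0, -2, 2, -8/3, 4, -32/5, 32/3, -128/7, 32, …
g: a_k = 0, -9, 27/2, -27, 243/4, -729/5, 729/2, -6561/7, 19683/8, …
L₀ := L_f ⊗_s L_g (sym. prod.), ord ≤ 4.
L = (156 + 720·x + 864·x^2)·Dx + (310 + 2244·x + 5400·x^2 + 4320·x^3)·Dx^2 + (88 + 860·x + 3132·x^2 + 5040·x^3 + 3024·x^4)·Dx^3 + (5 + 62·x + 305·x^2 + 744·x^3 + 900·x^4 + 432·x^5)·Dx^4  (order 4).
h: a_k = 0, 0, 18, -45, 105, -495/2, 5967/10, -1473, 130086/35, …
ICs: h(0) = 0, h′(0) = 0, h′′(0) = 36, h′′′(0) = -270.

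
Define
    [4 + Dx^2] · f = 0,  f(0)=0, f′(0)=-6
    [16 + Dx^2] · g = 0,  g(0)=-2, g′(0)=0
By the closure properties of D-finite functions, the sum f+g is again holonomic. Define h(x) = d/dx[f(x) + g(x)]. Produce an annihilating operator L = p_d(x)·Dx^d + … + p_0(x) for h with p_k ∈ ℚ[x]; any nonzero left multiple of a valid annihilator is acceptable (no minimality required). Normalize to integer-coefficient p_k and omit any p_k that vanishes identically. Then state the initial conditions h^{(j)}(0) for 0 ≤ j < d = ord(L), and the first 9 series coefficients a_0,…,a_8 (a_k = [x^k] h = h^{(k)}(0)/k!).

f: a_k = 0, -6, 0, 4, 0, -4/5, 0, 8/105, 0, …
g: a_k = -2, 0, 16, 0, -64/3, 0, 512/45, 0, -1024/315, …
Weyl lclm of L_f,L_g ⇒ L₀ (ord ≤ 4).
h₀' ⇒ L via d/dx closure of L₀.
L = 64 + 20·Dx^2 + Dx^4  (order 4).
h: a_k = -6, 32, 12, -256/3, -4, 1024/15, 8/15, -8192/315, -4/105, …
ICs: h(0) = -6, h′(0) = 32, h′′(0) = 24, h′′′(0) = -512.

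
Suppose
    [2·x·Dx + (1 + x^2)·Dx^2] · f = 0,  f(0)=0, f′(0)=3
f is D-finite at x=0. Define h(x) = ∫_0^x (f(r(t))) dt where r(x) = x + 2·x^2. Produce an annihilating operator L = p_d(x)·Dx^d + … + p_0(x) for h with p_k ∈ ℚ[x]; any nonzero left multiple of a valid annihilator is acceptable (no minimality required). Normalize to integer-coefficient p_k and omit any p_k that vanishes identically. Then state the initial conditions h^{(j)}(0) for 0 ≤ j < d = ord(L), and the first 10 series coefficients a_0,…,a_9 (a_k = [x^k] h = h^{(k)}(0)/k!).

L = (-4 + 2·x + 16·x^2 + 48·x^3 + 48·x^4)·Dx^2 + (1 + 4·x + x^2 + 8·x^3 + 20·x^4 + 16·x^5)·Dx^3  (order 3).
h: a_k = 0, 0, 3/2, 2, -1/4, -6/5, -19/10, -2/7, 165/56, 14/3, …
ICs: h(0) = 0, h′(0) = 0, h′′(0) = 3.

f: a_k = 0, 3, 0, -1, 0, 3/5, 0, -3/7, 0, 1/3, …
Substitute x→r, Dx→(1/r')Dx; clear ⇒ L₀.
h=∫h₀ ⇒ L = L₀·Dx.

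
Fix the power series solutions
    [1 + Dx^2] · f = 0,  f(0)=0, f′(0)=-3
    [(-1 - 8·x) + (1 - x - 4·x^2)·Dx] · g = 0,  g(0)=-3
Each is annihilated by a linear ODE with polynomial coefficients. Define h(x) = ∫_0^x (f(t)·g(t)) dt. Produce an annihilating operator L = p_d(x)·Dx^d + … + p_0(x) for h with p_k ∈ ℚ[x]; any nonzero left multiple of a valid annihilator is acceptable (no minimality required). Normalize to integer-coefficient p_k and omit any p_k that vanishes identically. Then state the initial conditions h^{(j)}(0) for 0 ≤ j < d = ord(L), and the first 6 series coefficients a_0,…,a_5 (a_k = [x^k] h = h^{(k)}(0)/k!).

f: a_k = 0, -3, 0, 1/2, 0, -1/40, …
g: a_k = -3, -3, -15, -27, -87, -195, …
f·g: L₀ = L_f ⊗_s L_g, ord ≤ 2·1.
Integrate: L := L₀·Dx.
L = (7 + x + 4·x^2)·Dx + (2 + 16·x)·Dx^2 + (-1 + x + 4·x^2)·Dx^3  (order 3).
h: a_k = 0, 0, 9/2, 3, 87/8, 159/10, …
ICs: h(0) = 0, h′(0) = 0, h′′(0) = 9.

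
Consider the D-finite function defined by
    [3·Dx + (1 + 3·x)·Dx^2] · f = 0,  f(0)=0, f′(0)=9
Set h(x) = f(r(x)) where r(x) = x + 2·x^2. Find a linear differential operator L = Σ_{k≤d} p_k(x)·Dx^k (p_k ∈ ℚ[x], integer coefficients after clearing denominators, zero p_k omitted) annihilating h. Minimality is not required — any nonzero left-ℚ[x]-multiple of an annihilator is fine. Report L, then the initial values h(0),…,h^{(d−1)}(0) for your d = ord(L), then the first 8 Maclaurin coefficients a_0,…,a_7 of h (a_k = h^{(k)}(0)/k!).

f: a_k = 0, 9, -27/2, 27, -243/4, 729/5, -729/2, 6561/7, …
Change of var in L_f (x↦r) gives L₀.
L = (-1 + 12·x + 24·x^2)·Dx + (1 + 7·x + 18·x^2 + 24·x^3)·Dx^2  (order 2).
h: a_k = 0, 9, 9/2, -27, 189/4, -81/5, -297/2, 3159/7, …
ICs: h(0) = 0, h′(0) = 9.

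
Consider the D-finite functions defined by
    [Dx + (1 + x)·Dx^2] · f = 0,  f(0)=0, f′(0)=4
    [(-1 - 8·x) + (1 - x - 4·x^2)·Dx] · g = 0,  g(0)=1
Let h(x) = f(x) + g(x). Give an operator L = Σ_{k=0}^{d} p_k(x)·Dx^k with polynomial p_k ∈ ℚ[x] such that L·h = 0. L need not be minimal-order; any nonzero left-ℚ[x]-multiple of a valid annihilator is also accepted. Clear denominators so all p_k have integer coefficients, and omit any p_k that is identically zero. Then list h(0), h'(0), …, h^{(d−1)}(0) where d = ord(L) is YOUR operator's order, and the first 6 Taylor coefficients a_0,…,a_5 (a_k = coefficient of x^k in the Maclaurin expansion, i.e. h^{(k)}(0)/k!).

L = (-74 - 562·x - 1120·x^2 - 1728·x^3 - 768·x^4)·Dx + (-52 - 576·x - 1636·x^2 - 3264·x^3 - 3488·x^4 - 1280·x^5)·Dx^2 + (11 + 41·x + 53·x^2 - 185·x^3 - 704·x^4 - 752·x^5 - 256·x^6)·Dx^3  (order 3).
h: a_k = 1, 5, 3, 31/3, 28, 329/5, …
ICs: h(0) = 1, h′(0) = 5, h′′(0) = 6.

f: a_k = 0, 4, -2, 4/3, -1, 4/5, …
g: a_k = 1, 1, 5, 9, 29, 65, …
L₀ := lclm(L_f,L_g); ord L₀ ≤ 2+1.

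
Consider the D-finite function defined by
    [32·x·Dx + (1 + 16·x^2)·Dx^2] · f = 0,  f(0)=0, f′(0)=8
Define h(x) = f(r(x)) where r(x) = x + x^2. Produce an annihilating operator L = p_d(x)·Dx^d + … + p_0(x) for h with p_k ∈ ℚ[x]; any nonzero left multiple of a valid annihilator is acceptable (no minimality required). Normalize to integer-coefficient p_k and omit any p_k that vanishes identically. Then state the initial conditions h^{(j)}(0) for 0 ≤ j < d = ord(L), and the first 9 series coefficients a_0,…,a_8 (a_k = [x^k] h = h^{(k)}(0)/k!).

L = (-2 + 32·x + 128·x^2 + 192·x^3 + 96·x^4)·Dx + (1 + 2·x + 16·x^2 + 64·x^3 + 80·x^4 + 32·x^5)·Dx^2  (order 2).
h: a_k = 0, 8, 8, -128/3, -128, 1408/5, 6016/3, -4096/7, -28672, …
ICs: h(0) = 0, h′(0) = 8.

f: a_k = 0, 8, 0, -128/3, 0, 2048/5, 0, -32768/7, 0, …
Change of var in L_f (x↦r) gives L₀.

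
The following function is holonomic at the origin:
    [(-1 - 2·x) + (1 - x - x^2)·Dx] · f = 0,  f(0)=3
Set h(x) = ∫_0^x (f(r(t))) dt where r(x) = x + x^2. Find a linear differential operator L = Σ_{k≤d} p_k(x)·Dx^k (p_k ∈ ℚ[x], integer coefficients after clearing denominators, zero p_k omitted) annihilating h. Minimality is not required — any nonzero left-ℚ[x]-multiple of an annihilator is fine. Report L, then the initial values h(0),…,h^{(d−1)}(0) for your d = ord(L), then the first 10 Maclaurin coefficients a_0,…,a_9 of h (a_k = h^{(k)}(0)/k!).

f: a_k = 3, 3, 6, 9, 15, 24, 39, 63, 102, 165, …
h₀=f(r): pull back L_f along r ⇒ L₀.
h=∫₀ˣh₀: take L = L₀·Dx.
L = (1 + 4·x + 6·x^2 + 4·x^3)·Dx + (-1 + x + 2·x^2 + 2·x^3 + x^4)·Dx^2  (order 2).
h: a_k = 0, 3, 3/2, 3, 21/4, 48/5, 37/2, 258/7, 597/8, 461/3, …
ICs: h(0) = 0, h′(0) = 3.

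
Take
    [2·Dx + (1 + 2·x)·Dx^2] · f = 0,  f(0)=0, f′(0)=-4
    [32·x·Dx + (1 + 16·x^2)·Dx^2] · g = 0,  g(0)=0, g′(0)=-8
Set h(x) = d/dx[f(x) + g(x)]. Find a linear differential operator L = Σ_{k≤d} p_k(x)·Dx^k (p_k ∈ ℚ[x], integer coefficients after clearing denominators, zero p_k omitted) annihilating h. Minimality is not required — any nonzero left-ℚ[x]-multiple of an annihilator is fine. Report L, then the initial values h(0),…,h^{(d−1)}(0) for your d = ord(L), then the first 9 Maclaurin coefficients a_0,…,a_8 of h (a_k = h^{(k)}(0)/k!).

L = (-32 - 192·x + 1536·x^2 + 1024·x^3) + (-20 - 64·x + 576·x^2 + 3072·x^3 + 2048·x^4)·Dx + (-1 + 14·x + 32·x^2 + 256·x^3 + 768·x^4 + 512·x^5)·Dx^2  (order 2).
h: a_k = -12, 8, 112, 32, -2112, 128, 32512, 512, -525312, …
ICs: h(0) = -12, h′(0) = 8.

f: a_k = 0, -4, 4, -16/3, 8, -64/5, 64/3, -256/7, 64, …
g: a_k = 0, -8, 0, 128/3, 0, -2048/5, 0, 32768/7, 0, …
Weyl lclm of L_f,L_g ⇒ L₀ (ord ≤ 4).
Derive L from L₀ (diff closure).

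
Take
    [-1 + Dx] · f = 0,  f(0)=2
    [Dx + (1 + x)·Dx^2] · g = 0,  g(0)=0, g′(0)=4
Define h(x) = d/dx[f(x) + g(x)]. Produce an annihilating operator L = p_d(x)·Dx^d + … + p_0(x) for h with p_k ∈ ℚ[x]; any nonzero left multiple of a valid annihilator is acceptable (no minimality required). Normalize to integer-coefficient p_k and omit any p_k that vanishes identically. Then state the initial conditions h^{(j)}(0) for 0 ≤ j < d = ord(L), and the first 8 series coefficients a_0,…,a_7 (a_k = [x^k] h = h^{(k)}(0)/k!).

f: a_k = 2, 2, 1, 1/3, 1/12, 1/60, 1/360, 1/2520, …
g: a_k = 0, 4, -2, 4/3, -1, 4/5, -2/3, 4/7, …
Weyl lclm of L_f,L_g ⇒ L₀ (ord ≤ 3).
h=h₀': d/dx-closure on L₀ ⇒ L.
L = (-3 - x) + (1 - 2·x - x^2)·Dx + (2 + 3·x + x^2)·Dx^2  (order 2).
h: a_k = 6, -2, 5, -11/3, 49/12, -239/60, 1441/360, -10079/2520, …
ICs: h(0) = 6, h′(0) = -2.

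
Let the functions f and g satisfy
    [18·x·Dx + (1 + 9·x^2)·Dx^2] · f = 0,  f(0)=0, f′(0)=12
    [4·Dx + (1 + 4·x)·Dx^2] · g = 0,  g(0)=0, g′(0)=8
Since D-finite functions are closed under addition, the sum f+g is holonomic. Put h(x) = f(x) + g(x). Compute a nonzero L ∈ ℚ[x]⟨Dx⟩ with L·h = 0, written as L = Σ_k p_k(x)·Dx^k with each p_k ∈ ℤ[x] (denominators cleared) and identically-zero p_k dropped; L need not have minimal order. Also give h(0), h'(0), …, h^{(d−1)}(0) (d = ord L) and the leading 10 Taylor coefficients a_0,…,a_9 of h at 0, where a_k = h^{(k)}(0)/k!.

f: a_k = 0, 12, 0, -36, 0, 972/5, 0, -8748/7, 0, 8748, …
g: a_k = 0, 8, -16, 128/3, -128, 2048/5, -4096/3, 32768/7, -16384, 524288/9, …
L₀ := lclm(L_f,L_g); ord L₀ ≤ 2+2.
L = (-36 - 432·x + 972·x^2 + 1296·x^3)·Dx + (-25 - 72·x - 189·x^2 + 1944·x^3 + 2592·x^4)·Dx^2 + (-2 + x + 36·x^2 + 81·x^3 + 486·x^4 + 648·x^5)·Dx^3  (order 3).
h: a_k = 0, 20, -16, 20/3, -128, 604, -4096/3, 24020/7, -16384, 603020/9, …
ICs: h(0) = 0, h′(0) = 20, h′′(0) = -32.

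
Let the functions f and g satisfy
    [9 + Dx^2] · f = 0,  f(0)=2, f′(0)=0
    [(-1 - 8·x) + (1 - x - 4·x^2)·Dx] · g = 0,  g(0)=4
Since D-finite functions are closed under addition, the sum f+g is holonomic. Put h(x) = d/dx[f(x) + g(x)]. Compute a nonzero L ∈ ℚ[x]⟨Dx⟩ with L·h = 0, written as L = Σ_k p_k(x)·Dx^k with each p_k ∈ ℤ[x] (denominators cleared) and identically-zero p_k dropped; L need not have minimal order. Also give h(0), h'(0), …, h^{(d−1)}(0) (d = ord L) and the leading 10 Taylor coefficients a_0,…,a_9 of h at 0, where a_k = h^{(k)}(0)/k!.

f: a_k = 2, 0, -9, 0, 27/4, 0, -81/40, 0, 729/2240, 0, …
g: a_k = 4, 4, 20, 36, 116, 260, 724, 1764, 4660, 11716, …
L₀ := lclm(L_f,L_g); ord L₀ ≤ 2+1.
Derive L from L₀ (diff closure).
L = (2358 + 13068·x + 57006·x^2 + 38520·x^3 + 83520·x^4 + 31104·x^5 + 41472·x^6) + (-189 - 1413·x + 1251·x^2 + 4203·x^3 + 5580·x^4 + 11952·x^5 + 12096·x^6 + 13824·x^7)·Dx + (262 + 1452·x + 6334·x^2 + 4280·x^3 + 9280·x^4 + 3456·x^5 + 4608·x^6)·Dx^2 + (-21 - 157·x + 139·x^2 + 467·x^3 + 620·x^4 + 1328·x^5 + 1344·x^6 + 1536·x^7)·Dx^3  (order 3).
h: a_k = 4, 22, 108, 491, 1300, 86637/20, 12348, 10439129/280, 105444, 679973671/2240, …
ICs: h(0) = 4, h′(0) = 22, h′′(0) = 216.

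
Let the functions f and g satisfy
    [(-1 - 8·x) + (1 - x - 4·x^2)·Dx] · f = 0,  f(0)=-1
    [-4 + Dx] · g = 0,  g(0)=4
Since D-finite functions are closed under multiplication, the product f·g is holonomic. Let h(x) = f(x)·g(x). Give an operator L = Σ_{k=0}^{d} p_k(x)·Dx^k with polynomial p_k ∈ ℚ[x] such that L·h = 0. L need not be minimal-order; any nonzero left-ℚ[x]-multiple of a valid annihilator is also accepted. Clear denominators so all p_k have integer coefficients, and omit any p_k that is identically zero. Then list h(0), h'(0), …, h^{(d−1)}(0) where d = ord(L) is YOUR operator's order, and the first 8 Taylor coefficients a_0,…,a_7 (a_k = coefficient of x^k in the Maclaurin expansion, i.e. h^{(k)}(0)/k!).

f: a_k = -1, -1, -5, -9, -29, -65, -181, -441, …
g: a_k = 4, 16, 32, 128/3, 128/3, 512/15, 1024/45, 4096/315, …
Sym-product of L_f,L_g gives L₀ (≤ ord 1).
L = (5 + 4·x - 16·x^2) + (-1 + x + 4·x^2)·Dx  (order 1).
h: a_k = -4, -20, -68, -572/3, -1516/3, -19532/15, -30116/9, -2698844/315, …
ICs: h(0) = -4.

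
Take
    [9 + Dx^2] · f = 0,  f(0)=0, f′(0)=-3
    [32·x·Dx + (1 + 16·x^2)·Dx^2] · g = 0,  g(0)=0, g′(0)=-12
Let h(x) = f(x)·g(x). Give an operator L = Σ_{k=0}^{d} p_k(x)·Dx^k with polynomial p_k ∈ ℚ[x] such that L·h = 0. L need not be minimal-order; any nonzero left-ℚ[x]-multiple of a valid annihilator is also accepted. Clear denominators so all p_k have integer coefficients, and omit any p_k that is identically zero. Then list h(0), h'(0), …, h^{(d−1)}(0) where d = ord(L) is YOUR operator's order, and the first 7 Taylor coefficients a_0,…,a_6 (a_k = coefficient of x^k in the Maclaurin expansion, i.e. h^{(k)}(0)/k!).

f: a_k = 0, -3, 0, 9/2, 0, -81/40, 0, …
g: a_k = 0, -12, 0, 64, 0, -3072/5, 0, …
Product ⇒ symmetric product L₀, ord ≤ 4.
L = (16425 + 696384·x^2 + 2778624·x^4 + 11943936·x^6 + 47775744·x^8) + (23616·x + 543744·x^3 + 3981312·x^5 + 21233664·x^7)·Dx + (2050 + 87168·x^2 + 470016·x^4 + 2654208·x^6 + 10616832·x^8)·Dx^2 + (2624·x + 60416·x^3 + 442368·x^5 + 2359296·x^7)·Dx^3 + (25 + 1088·x^2 + 17920·x^4 + 147456·x^6 + 589824·x^8)·Dx^4  (order 4).
h: a_k = 0, 0, 36, 0, -246, 0, 4311/2, …
ICs: h(0) = 0, h′(0) = 0, h′′(0) = 72, h′′′(0) = 0.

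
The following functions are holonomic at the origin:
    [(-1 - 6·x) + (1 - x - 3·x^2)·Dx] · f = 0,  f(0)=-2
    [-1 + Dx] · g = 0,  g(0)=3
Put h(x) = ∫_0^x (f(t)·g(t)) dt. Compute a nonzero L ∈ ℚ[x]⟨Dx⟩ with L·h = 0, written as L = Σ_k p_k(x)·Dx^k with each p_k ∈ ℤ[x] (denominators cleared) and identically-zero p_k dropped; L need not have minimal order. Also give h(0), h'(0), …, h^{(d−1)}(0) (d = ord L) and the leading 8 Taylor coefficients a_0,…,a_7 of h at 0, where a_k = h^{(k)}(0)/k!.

L = (2 + 5·x - 3·x^2)·Dx + (-1 + x + 3·x^2)·Dx^2  (order 2).
h: a_k = 0, -6, -6, -11, -35/2, -677/20, -3793/60, -106447/840, …
ICs: h(0) = 0, h′(0) = -6.

f: a_k = -2, -2, -8, -14, -38, -80, -194, -434, …
g: a_k = 3, 3, 3/2, 1/2, 1/8, 1/40, 1/240, 1/1680, …
Product ⇒ symmetric product L₀, ord ≤ 1.
Integrate: L := L₀·Dx.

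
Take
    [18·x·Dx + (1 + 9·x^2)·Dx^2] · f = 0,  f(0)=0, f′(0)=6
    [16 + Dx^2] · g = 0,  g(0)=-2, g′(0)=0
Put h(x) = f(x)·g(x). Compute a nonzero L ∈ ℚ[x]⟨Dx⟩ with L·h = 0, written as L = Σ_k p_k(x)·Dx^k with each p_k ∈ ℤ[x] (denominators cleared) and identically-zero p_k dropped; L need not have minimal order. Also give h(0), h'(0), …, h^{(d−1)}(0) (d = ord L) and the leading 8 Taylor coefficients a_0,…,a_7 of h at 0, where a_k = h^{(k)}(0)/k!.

f: a_k = 0, 6, 0, -18, 0, 486/5, 0, -4374/7, …
g: a_k = -2, 0, 16, 0, -64/3, 0, 512/45, 0, …
L₀ := L_f ⊗_s L_g (sym. prod.), ord ≤ 4.
L = (20800 + 494784·x^2 + 2923776·x^4 + 11943936·x^6 + 26873856·x^8) + (19584·x + 342144·x^3 + 2239488·x^5 + 6718464·x^7)·Dx + (1700 + 42732·x^2 + 318816·x^4 + 1492992·x^6 + 3359232·x^8)·Dx^2 + (1224·x + 21384·x^3 + 139968·x^5 + 419904·x^7)·Dx^3 + (25 + 738·x^2 + 8505·x^4 + 46656·x^6 + 104976·x^8)·Dx^4  (order 4).
h: a_k = 0, -12, 0, 132, 0, -3052/5, 0, 342004/105, …
ICs: h(0) = 0, h′(0) = -12, h′′(0) = 0, h′′′(0) = 792.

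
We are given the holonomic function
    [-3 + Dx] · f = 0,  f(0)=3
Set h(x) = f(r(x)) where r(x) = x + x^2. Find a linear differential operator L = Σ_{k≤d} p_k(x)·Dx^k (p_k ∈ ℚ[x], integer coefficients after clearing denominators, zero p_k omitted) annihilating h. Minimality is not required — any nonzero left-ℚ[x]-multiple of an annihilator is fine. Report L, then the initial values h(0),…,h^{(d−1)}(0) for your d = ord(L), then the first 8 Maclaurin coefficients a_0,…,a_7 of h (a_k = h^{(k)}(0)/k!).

f: a_k = 3, 9, 27/2, 27/2, 81/8, 243/40, 243/80, 729/560, …
Substitute x→r, Dx→(1/r')Dx; clear ⇒ L₀.
L = (-3 - 6·x) + Dx  (order 1).
h: a_k = 3, 9, 45/2, 81/2, 513/8, 3483/40, 8613/80, 13527/112, …
ICs: h(0) = 3.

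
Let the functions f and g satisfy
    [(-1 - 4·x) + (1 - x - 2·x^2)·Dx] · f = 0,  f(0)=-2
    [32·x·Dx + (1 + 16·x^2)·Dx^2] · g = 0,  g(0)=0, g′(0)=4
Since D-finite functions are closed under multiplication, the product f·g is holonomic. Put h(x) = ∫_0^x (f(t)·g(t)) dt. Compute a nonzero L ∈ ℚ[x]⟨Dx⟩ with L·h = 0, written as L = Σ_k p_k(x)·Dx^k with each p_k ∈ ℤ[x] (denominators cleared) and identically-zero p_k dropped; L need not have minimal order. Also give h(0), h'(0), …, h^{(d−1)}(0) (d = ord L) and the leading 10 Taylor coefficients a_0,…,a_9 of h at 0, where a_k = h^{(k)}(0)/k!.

f: a_k = -2, -2, -6, -10, -22, -42, -86, -170, -342, -682, …
g: a_k = 0, 4, 0, -64/3, 0, 1024/5, 0, -16384/7, 0, 262144/9, …
Sym-product of L_f,L_g gives L₀ (≤ ord 2).
Integrate: L := L₀·Dx.
L = (4 + 32·x + 192·x^2)·Dx + (2 - 24·x + 64·x^2 + 192·x^3)·Dx^2 + (-1 + x - 14·x^2 + 16·x^3 + 32·x^4)·Dx^3  (order 3).
h: a_k = 0, 0, -4, -8/3, 14/3, 8/15, -308/5, -5464/105, 46957/105, 2216/7, …
ICs: h(0) = 0, h′(0) = 0, h′′(0) = -8.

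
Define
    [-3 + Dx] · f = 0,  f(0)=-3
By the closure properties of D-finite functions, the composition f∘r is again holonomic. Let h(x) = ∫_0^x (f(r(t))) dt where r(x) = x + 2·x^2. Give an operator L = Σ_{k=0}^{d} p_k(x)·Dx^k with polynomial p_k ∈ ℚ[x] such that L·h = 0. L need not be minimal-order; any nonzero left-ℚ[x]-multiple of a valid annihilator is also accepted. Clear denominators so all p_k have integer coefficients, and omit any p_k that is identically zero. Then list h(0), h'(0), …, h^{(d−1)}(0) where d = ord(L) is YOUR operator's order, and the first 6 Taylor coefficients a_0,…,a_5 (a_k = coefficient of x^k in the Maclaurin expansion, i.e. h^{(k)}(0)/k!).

f: a_k = -3, -9, -27/2, -27/2, -81/8, -243/40, …
f∘r: x↦r, Dx↦Dx/r' in L_f ⇒ L₀.
h=∫₀ˣh₀: take L = L₀·Dx.
L = (-3 - 12·x)·Dx + Dx^2  (order 2).
h: a_k = 0, -3, -9/2, -21/2, -135/8, -1161/40, …
ICs: h(0) = 0, h′(0) = -3.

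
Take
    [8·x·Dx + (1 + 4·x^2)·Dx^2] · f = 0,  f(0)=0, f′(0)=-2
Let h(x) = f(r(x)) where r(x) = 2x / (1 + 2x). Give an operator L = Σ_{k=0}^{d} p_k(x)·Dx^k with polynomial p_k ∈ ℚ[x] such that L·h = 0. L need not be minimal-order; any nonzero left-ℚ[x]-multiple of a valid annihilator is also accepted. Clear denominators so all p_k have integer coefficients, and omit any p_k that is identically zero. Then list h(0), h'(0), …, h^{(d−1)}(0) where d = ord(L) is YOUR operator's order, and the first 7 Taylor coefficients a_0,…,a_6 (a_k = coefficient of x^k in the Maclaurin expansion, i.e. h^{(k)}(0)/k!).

f: a_k = 0, -2, 0, 8/3, 0, -32/5, 0, …
h₀=f(r): pull back L_f along r ⇒ L₀.
L = (4 + 40·x)·Dx + (1 + 4·x + 20·x^2)·Dx^2  (order 2).
h: a_k = 0, -4, 8, 16/3, -96, 1216/5, 1408/3, …
ICs: h(0) = 0, h′(0) = -4.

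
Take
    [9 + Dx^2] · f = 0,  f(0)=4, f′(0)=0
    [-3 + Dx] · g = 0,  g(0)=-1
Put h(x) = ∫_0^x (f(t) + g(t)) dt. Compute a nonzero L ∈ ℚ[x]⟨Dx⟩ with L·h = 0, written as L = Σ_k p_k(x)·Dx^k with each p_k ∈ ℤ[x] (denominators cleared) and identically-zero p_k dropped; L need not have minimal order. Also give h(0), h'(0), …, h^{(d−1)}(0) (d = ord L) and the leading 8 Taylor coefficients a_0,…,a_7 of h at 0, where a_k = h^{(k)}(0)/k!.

f: a_k = 4, 0, -18, 0, 27/2, 0, -81/20, 0, …
g: a_k = -1, -3, -9/2, -9/2, -27/8, -81/40, -81/80, -243/560, …
Sum ⇒ L₀ = lclm(L_f,L_g) in ℚ(x)⟨Dx⟩.
Integrate: L := L₀·Dx.
L = -27·Dx + 9·Dx^2 - 3·Dx^3 + Dx^4  (order 4).
h: a_k = 0, 3, -3/2, -15/2, -9/8, 81/40, -27/80, -81/112, …
ICs: h(0) = 0, h′(0) = 3, h′′(0) = -3, h′′′(0) = -45.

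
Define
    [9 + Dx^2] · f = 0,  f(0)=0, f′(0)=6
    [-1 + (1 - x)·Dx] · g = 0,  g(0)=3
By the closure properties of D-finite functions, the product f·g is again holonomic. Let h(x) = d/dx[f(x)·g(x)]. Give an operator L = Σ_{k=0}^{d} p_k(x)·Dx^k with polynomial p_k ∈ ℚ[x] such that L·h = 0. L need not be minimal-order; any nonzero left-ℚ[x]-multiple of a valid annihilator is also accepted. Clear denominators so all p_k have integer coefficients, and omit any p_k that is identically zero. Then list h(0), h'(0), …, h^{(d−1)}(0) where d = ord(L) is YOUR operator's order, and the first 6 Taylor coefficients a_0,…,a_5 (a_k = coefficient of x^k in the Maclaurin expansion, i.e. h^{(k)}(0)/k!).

L = (7 - 18·x + 9·x^2) + (-2 + 2·x)·Dx + (1 - 2·x + x^2)·Dx^2  (order 2).
h: a_k = 18, 36, -27, -36, 63/4, 189/10, …
ICs: h(0) = 18, h′(0) = 36.

f: a_k = 0, 6, 0, -9, 0, 81/20, …
g: a_k = 3, 3, 3, 3, 3, 3, …
Product ⇒ symmetric product L₀, ord ≤ 2.
h=h₀': d/dx-closure on L₀ ⇒ L.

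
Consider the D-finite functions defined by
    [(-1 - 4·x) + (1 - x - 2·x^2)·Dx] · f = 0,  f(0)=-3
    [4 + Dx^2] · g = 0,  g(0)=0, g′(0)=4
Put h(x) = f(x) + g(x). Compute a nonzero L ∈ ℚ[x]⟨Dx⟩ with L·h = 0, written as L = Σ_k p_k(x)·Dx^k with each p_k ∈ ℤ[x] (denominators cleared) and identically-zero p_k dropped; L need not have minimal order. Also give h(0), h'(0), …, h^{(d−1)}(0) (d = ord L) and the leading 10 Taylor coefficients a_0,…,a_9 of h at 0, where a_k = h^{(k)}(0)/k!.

L = (68 + 304·x + 200·x^2 + 320·x^3 + 160·x^4 + 128·x^5) + (-20 + 12·x + 24·x^2 + 8·x^3 + 48·x^4 + 96·x^5 + 64·x^6)·Dx + (17 + 76·x + 50·x^2 + 80·x^3 + 40·x^4 + 32·x^5)·Dx^2 + (-5 + 3·x + 6·x^2 + 2·x^3 + 12·x^4 + 24·x^5 + 16·x^6)·Dx^3  (order 3).
h: a_k = -3, 1, -9, -53/3, -33, -937/15, -129, -80341/315, -513, -2900197/2835, …
ICs: h(0) = -3, h′(0) = 1, h′′(0) = -18.

f: a_k = -3, -3, -9, -15, -33, -63, -129, -255, -513, -1023, …
g: a_k = 0, 4, 0, -8/3, 0, 8/15, 0, -16/315, 0, 8/2835, …
f+g: L₀ = lclm(L_f,L_g), ord ≤ 1+2.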